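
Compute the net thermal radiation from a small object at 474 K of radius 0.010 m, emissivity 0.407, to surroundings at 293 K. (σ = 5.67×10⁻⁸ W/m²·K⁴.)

Q ≈ 1.25 W

A = 4πr² = 4π × (0.010)² = 1.26×10^-3 m².
Q = εσA(T⁴ − T_s⁴). T⁴ − T_s⁴ = (474)⁴ − (293)⁴ = 5.05×10^10 − 7.37×10^9 = 4.31×10^10 K⁴.
Q = 0.407 × 5.67×10⁻⁸ × 1.26×10^-3 × 4.31×10^10 = 1.25 W.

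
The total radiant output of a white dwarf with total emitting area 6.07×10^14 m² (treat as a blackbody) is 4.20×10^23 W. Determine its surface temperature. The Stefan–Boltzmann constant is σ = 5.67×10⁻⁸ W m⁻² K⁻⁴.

T ≈ 10500 K

From P = σAT⁴, T = (P / σA)^(1/4) = (4.20×10^23 / (5.67×10⁻⁸ × 6.07×10^14))^(1/4).
T = (1.22×10^16)^(1/4) = 10500 K.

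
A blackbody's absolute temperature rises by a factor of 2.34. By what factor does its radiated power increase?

P ∝ T⁴, so the power scales as (2.34)⁴ = 30.0.

factor ≈ 30.0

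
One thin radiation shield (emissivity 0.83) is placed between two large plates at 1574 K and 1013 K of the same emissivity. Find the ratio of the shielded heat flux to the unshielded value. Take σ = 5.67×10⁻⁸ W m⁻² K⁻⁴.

ratio ≈ 0.500

With N identical shields there are N+1 = 2 gaps in series, each with the same radiative resistance, so the flux falls to 1/(N+1) of its unshielded value.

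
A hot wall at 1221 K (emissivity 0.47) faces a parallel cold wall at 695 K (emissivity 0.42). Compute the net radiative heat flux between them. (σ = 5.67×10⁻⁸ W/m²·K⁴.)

For two large parallel gray plates, q = σ(T₁⁴ − T₂⁴) / (1/ε₁ + 1/ε₂ − 1).
1/ε₁ + 1/ε₂ − 1 = 1/0.47 + 1/0.42 − 1 = 3.509.
T₁⁴ − T₂⁴ = 2.22×10^12 − 2.33×10^11 = 1.99×10^12 K⁴.
q = 5.67×10⁻⁸ × 1.99×10^12 / 3.509 = 32100 W/m².

q ≈ 32100 W/m²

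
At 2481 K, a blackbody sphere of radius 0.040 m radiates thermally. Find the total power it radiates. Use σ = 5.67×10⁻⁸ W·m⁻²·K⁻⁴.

P ≈ 43200 W

A = 4πr² = 4π × (0.040)² = 0.0201 m².
P = σAT⁴ = 5.67×10⁻⁸ × 0.0201 × (2481)⁴ = 5.67×10⁻⁸ × 0.0201 × 3.79×10^13.
P = 43200 W.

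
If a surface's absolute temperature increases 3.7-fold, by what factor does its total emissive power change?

factor ≈ 187

P ∝ T⁴, so the power scales as (3.7)⁴ = 187.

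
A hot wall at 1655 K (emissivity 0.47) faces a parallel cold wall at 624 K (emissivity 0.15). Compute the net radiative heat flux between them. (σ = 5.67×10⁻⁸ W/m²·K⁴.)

q ≈ 53500 W/m²

For two large parallel gray plates, q = σ(T₁⁴ − T₂⁴) / (1/ε₁ + 1/ε₂ − 1).
1/ε₁ + 1/ε₂ − 1 = 1/0.47 + 1/0.15 − 1 = 7.794.
T₁⁴ − T₂⁴ = 7.50×10^12 − 1.52×10^11 = 7.35×10^12 K⁴.
q = 5.67×10⁻⁸ × 7.35×10^12 / 7.794 = 53500 W/m².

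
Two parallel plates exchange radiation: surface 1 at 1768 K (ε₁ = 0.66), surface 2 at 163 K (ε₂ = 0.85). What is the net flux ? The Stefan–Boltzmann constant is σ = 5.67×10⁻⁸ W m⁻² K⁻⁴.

For two large parallel gray plates, q = σ(T₁⁴ − T₂⁴) / (1/ε₁ + 1/ε₂ − 1).
1/ε₁ + 1/ε₂ − 1 = 1/0.66 + 1/0.85 − 1 = 1.692.
T₁⁴ − T₂⁴ = 9.77×10^12 − 7.06×10^8 = 9.77×10^12 K⁴.
q = 5.67×10⁻⁸ × 9.77×10^12 / 1.692 = 3.27×10^5 W/m².

q ≈ 3.27×10^5 W/m²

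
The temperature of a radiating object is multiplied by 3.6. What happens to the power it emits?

P ∝ T⁴, so the power scales as (3.6)⁴ = 168.

factor ≈ 168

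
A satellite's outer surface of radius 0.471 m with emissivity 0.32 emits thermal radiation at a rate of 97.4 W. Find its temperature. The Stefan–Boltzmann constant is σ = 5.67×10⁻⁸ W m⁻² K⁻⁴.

T ≈ 209 K

A = 4πr² = 4π × (0.471)² = 2.79 m².
From P = εσAT⁴, T = (P / εσA)^(1/4) = (97.4 / (0.32 × 5.67×10⁻⁸ × 2.79))^(1/4).
T = (1.93×10^9)^(1/4) = 209 K.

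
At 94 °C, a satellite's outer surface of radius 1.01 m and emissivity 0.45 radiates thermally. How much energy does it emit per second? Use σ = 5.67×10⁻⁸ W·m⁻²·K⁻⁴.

A = 4πr² = 4π × (1.01)² = 12.8 m².
94 °C = 367 K.
P = εσAT⁴ = 0.45 × 5.67×10⁻⁸ × 12.8 × (367)⁴ = 0.45 × 5.67×10⁻⁸ × 12.8 × 1.81×10^10.
P = 5930 W.

P ≈ 5930 W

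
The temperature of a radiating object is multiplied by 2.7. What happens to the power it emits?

P ∝ T⁴, so the power scales as (2.7)⁴ = 53.1.

factor ≈ 53.1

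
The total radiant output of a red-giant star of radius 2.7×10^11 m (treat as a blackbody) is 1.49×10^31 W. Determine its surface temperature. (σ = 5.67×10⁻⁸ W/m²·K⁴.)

A = 4πr² = 4π × (2.7×10^11)² = 9.16×10^23 m².
From P = σAT⁴, T = (P / σA)^(1/4) = (1.49×10^31 / (5.67×10⁻⁸ × 9.16×10^23))^(1/4).
T = (2.87×10^14)^(1/4) = 4120 K.

T ≈ 4120 K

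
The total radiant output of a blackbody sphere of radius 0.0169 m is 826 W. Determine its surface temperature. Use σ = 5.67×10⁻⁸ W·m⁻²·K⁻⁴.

A = 4πr² = 4π × (0.0169)² = 3.59×10^-3 m².
From P = σAT⁴, T = (P / σA)^(1/4) = (826 / (5.67×10⁻⁸ × 3.59×10^-3))^(1/4).
T = (4.06×10^12)^(1/4) = 1420 K.

T ≈ 1420 K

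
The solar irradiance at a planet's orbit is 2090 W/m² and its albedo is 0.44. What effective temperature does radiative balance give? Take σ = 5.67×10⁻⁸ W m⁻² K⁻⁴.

T ≈ 268 K

Power absorbed = (1−a)S·πR²; power emitted = 4πR²σT⁴. Equating and cancelling πR²:
T = ((1−a)S / 4σ)^(1/4) = (1170 / (4 × 5.67×10⁻⁸))^(1/4) = (5.16×10^9)^(1/4).
T = 268 K.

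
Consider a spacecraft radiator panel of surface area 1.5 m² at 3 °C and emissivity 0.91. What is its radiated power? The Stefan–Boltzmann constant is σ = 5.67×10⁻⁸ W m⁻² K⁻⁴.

P ≈ 449 W

3 °C = 276 K.
Stefan–Boltzmann: P = εσAT⁴ = 0.91 × 5.67×10⁻⁸ × 1.50 × (276)⁴ = 0.91 × 5.67×10⁻⁸ × 1.50 × 5.80×10^9.
P = 449 W.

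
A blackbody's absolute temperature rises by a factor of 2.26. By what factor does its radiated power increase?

P ∝ T⁴, so the power scales as (2.26)⁴ = 26.1.

factor ≈ 26.1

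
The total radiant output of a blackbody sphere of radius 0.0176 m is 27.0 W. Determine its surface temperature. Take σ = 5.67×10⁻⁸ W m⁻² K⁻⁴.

A = 4πr² = 4π × (0.0176)² = 3.89×10^-3 m².
From P = σAT⁴, T = (P / σA)^(1/4) = (27.0 / (5.67×10⁻⁸ × 3.89×10^-3))^(1/4).
T = (1.22×10^11)^(1/4) = 591 K.

T ≈ 591 K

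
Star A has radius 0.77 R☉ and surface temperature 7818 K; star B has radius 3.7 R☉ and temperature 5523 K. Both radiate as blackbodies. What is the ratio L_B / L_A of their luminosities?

L = 4πR²σT⁴ ∝ R²T⁴, so L_B/L_A = (3.7/0.77)² × (5523/7818)⁴ = 23.1 × 0.249 = 5.75.

L_B/L_A ≈ 5.75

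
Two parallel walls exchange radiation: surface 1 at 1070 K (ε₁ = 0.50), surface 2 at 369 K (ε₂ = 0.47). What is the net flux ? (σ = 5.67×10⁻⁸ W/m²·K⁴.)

For two large parallel gray plates, q = σ(T₁⁴ − T₂⁴) / (1/ε₁ + 1/ε₂ − 1).
1/ε₁ + 1/ε₂ − 1 = 1/0.50 + 1/0.47 − 1 = 3.128.
T₁⁴ − T₂⁴ = 1.31×10^12 − 1.85×10^10 = 1.29×10^12 K⁴.
q = 5.67×10⁻⁸ × 1.29×10^12 / 3.128 = 23400 W/m².

q ≈ 23400 W/m²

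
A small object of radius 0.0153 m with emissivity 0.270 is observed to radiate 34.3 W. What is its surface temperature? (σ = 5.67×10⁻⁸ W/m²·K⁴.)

T ≈ 934 K

A = 4πr² = 4π × (0.0153)² = 2.94×10^-3 m².
From P = εσAT⁴, T = (P / εσA)^(1/4) = (34.3 / (0.270 × 5.67×10⁻⁸ × 2.94×10^-3))^(1/4).
T = (7.62×10^11)^(1/4) = 934 K.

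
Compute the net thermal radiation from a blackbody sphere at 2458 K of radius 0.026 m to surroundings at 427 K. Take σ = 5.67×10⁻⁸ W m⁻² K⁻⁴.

A = 4πr² = 4π × (0.026)² = 8.49×10^-3 m².
Q = σA(T⁴ − T_s⁴). T⁴ − T_s⁴ = (2458)⁴ − (427)⁴ = 3.65×10^13 − 3.32×10^10 = 3.65×10^13 K⁴.
Q = 5.67×10⁻⁸ × 8.49×10^-3 × 3.65×10^13 = 17600 W.

Q ≈ 17600 W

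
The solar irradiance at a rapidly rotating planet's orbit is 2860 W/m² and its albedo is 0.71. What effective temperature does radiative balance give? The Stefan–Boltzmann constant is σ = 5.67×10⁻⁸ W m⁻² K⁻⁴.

T ≈ 246 K

Power absorbed = (1−a)S·πR²; power emitted = 4πR²σT⁴. Equating and cancelling πR²:
T = ((1−a)S / 4σ)^(1/4) = (829 / (4 × 5.67×10⁻⁸))^(1/4) = (3.66×10^9)^(1/4).
T = 246 K.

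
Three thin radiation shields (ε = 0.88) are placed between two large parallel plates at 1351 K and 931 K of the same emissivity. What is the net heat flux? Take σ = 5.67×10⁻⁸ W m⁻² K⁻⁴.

Each of the 4 gaps contributes resistance (2/ε − 1) = 2/0.88 − 1 = 1.273; total = 5.091.
q = σ(T₁⁴ − T₂⁴) / 5.091 = 5.67×10⁻⁸ × 2.58×10^12 / 5.091 = 28700 W/m².

q ≈ 28700 W/m²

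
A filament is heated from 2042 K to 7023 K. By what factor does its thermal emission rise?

ratio ≈ 140

P ∝ T⁴, so the ratio is (7023/2042)⁴ = (3.439)⁴ = 140.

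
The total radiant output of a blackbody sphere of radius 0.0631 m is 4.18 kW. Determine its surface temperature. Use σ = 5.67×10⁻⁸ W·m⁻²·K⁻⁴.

A = 4πr² = 4π × (0.0631)² = 0.0500 m².
From P = σAT⁴, T = (P / σA)^(1/4) = (4180 / (5.67×10⁻⁸ × 0.0500))^(1/4).
T = (1.47×10^12)^(1/4) = 1100 K.

T ≈ 1100 K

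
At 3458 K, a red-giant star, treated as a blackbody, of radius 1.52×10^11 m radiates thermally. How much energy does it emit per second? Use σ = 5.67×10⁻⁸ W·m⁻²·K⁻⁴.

A = 4πr² = 4π × (1.52×10^11)² = 2.90×10^23 m².
P = σAT⁴ = 5.67×10⁻⁸ × 2.90×10^23 × (3458)⁴ = 5.67×10⁻⁸ × 2.90×10^23 × 1.43×10^14.
P = 2.35×10^30 W.

P ≈ 2.35×10^30 W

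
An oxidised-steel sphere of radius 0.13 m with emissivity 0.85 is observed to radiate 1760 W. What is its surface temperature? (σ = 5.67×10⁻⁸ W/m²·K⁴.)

T ≈ 644 K

A = 4πr² = 4π × (0.13)² = 0.212 m².
From P = εσAT⁴, T = (P / εσA)^(1/4) = (1760 / (0.85 × 5.67×10⁻⁸ × 0.212))^(1/4).
T = (1.72×10^11)^(1/4) = 644 K.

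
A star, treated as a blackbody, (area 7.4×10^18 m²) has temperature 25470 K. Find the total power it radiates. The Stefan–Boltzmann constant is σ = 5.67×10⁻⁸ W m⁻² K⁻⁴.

P = σAT⁴ = 5.67×10⁻⁸ × 7.40×10^18 × (25470)⁴ = 5.67×10⁻⁸ × 7.40×10^18 × 4.21×10^17.
P = 1.77×10^29 W.

P ≈ 1.77×10^29 W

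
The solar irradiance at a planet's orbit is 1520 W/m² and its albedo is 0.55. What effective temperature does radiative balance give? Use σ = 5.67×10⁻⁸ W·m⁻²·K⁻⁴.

T ≈ 234 K

Power absorbed = (1−a)S·πR²; power emitted = 4πR²σT⁴. Equating and cancelling πR²:
T = ((1−a)S / 4σ)^(1/4) = (684 / (4 × 5.67×10⁻⁸))^(1/4) = (3.02×10^9)^(1/4).
T = 234 K.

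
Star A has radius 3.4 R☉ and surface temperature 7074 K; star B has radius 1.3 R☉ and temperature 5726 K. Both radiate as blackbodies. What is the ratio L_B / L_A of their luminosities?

L_B/L_A ≈ 0.0628

L = 4πR²σT⁴ ∝ R²T⁴, so L_B/L_A = (1.3/3.4)² × (5726/7074)⁴ = 0.146 × 0.429 = 0.0628.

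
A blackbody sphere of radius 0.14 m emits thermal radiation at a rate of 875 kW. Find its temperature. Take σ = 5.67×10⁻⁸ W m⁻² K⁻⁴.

T ≈ 2810 K

A = 4πr² = 4π × (0.14)² = 0.246 m².
From P = σAT⁴, T = (P / σA)^(1/4) = (8.75×10^5 / (5.67×10⁻⁸ × 0.246))^(1/4).
T = (6.27×10^13)^(1/4) = 2810 K.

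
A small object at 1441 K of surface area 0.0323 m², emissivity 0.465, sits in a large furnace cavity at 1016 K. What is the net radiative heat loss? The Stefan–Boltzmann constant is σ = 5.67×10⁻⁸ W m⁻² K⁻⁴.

Q ≈ 2760 W

Q = εσA(T⁴ − T_s⁴). T⁴ − T_s⁴ = (1441)⁴ − (1016)⁴ = 4.31×10^12 − 1.07×10^12 = 3.25×10^12 K⁴.
Q = 0.465 × 5.67×10⁻⁸ × 0.0323 × 3.25×10^12 = 2760 W.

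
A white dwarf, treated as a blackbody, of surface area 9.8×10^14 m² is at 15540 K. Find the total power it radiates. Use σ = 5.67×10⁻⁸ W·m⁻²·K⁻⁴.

P ≈ 3.24×10^24 W

P = σAT⁴ = 5.67×10⁻⁸ × 9.80×10^14 × (15540)⁴ = 5.67×10⁻⁸ × 9.80×10^14 × 5.83×10^16.
P = 3.24×10^24 W.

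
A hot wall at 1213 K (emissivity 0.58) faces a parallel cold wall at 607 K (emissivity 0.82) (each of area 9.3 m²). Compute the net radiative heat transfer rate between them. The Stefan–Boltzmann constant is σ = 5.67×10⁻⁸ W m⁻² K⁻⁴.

For two large parallel gray plates, q = σ(T₁⁴ − T₂⁴) / (1/ε₁ + 1/ε₂ − 1).
1/ε₁ + 1/ε₂ − 1 = 1/0.58 + 1/0.82 − 1 = 1.944.
T₁⁴ − T₂⁴ = 2.16×10^12 − 1.36×10^11 = 2.03×10^12 K⁴.
q = 5.67×10⁻⁸ × 2.03×10^12 / 1.944 = 59200 W/m².
Q = q·A = 59200 × 9.3 = 5.51×10^5 W.

Q ≈ 5.51×10^5 W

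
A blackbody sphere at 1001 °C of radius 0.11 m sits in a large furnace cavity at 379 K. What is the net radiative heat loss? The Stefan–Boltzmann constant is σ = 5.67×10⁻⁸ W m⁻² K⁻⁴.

A = 4πr² = 4π × (0.11)² = 0.152 m².
Convert: 1001 °C = 1274 K.
Q = σA(T⁴ − T_s⁴). T⁴ − T_s⁴ = (1274)⁴ − (379)⁴ = 2.63×10^12 − 2.06×10^10 = 2.61×10^12 K⁴.
Q = 5.67×10⁻⁸ × 0.152 × 2.61×10^12 = 22500 W.

Q ≈ 22500 W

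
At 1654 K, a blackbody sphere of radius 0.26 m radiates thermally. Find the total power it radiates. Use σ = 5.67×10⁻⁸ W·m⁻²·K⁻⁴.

P ≈ 3.60×10^5 W

A = 4πr² = 4π × (0.26)² = 0.849 m².
P = σAT⁴ = 5.67×10⁻⁸ × 0.849 × (1654)⁴ = 5.67×10⁻⁸ × 0.849 × 7.48×10^12.
P = 3.60×10^5 W.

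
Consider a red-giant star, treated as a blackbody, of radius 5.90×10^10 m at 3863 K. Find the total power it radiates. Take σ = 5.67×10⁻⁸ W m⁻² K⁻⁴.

A = 4πr² = 4π × (5.90×10^10)² = 4.37×10^22 m².
P = σAT⁴ = 5.67×10⁻⁸ × 4.37×10^22 × (3863)⁴ = 5.67×10⁻⁸ × 4.37×10^22 × 2.23×10^14.
P = 5.52×10^29 W.

P ≈ 5.52×10^29 W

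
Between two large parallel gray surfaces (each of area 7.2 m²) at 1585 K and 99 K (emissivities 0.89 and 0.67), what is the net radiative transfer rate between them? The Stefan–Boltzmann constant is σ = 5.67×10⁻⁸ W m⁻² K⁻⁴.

Q ≈ 1.59×10^6 W

For two large parallel gray plates, q = σ(T₁⁴ − T₂⁴) / (1/ε₁ + 1/ε₂ − 1).
1/ε₁ + 1/ε₂ − 1 = 1/0.89 + 1/0.67 − 1 = 1.616.
T₁⁴ − T₂⁴ = 6.31×10^12 − 9.61×10^7 = 6.31×10^12 K⁴.
q = 5.67×10⁻⁸ × 6.31×10^12 / 1.616 = 2.21×10^5 W/m².
Q = q·A = 2.21×10^5 × 7.2 = 1.59×10^6 W.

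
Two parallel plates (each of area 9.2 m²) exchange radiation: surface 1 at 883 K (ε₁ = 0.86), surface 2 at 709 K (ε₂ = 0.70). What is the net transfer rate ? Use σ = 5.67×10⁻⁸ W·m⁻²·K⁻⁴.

Q ≈ 1.16×10^5 W

For two large parallel gray plates, q = σ(T₁⁴ − T₂⁴) / (1/ε₁ + 1/ε₂ − 1).
1/ε₁ + 1/ε₂ − 1 = 1/0.86 + 1/0.70 − 1 = 1.591.
T₁⁴ − T₂⁴ = 6.08×10^11 − 2.53×10^11 = 3.55×10^11 K⁴.
q = 5.67×10⁻⁸ × 3.55×10^11 / 1.591 = 12700 W/m².
Q = q·A = 12700 × 9.2 = 1.16×10^5 W.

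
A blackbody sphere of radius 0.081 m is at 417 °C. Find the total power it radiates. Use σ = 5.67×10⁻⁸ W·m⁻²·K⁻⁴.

A = 4πr² = 4π × (0.081)² = 0.0824 m².
417 °C = 690 K.
P = σAT⁴ = 5.67×10⁻⁸ × 0.0824 × (690)⁴ = 5.67×10⁻⁸ × 0.0824 × 2.27×10^11.
P = 1060 W.

P ≈ 1060 W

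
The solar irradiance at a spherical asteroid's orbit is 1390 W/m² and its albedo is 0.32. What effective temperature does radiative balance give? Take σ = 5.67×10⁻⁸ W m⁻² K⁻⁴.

T ≈ 254 K

Power absorbed = (1−a)S·πR²; power emitted = 4πR²σT⁴. Equating and cancelling πR²:
T = ((1−a)S / 4σ)^(1/4) = (945 / (4 × 5.67×10⁻⁸))^(1/4) = (4.17×10^9)^(1/4).
T = 254 K.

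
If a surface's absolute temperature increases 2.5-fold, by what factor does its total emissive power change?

P ∝ T⁴, so the power scales as (2.5)⁴ = 39.1.

factor ≈ 39.1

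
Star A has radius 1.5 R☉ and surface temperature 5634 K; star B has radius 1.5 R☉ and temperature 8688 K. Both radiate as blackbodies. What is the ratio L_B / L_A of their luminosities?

L = 4πR²σT⁴ ∝ R²T⁴, so L_B/L_A = (1.5/1.5)² × (8688/5634)⁴ = 1.00 × 5.65 = 5.65.

L_B/L_A ≈ 5.65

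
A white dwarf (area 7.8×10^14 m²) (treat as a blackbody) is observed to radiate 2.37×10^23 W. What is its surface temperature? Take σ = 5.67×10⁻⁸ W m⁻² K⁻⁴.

T ≈ 8560 K

From P = σAT⁴, T = (P / σA)^(1/4) = (2.37×10^23 / (5.67×10⁻⁸ × 7.80×10^14))^(1/4).
T = (5.36×10^15)^(1/4) = 8560 K.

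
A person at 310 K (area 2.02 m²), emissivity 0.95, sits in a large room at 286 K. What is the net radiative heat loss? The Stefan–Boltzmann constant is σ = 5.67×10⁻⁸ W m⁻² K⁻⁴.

Q = εσA(T⁴ − T_s⁴). T⁴ − T_s⁴ = (310)⁴ − (286)⁴ = 9.24×10^9 − 6.69×10^9 = 2.54×10^9 K⁴.
Q = 0.95 × 5.67×10⁻⁸ × 2.02 × 2.54×10^9 = 277 W.

Q ≈ 277 W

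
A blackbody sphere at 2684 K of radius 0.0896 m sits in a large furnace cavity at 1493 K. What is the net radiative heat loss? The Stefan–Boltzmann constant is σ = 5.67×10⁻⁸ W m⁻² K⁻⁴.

Q ≈ 2.68×10^5 W

A = 4πr² = 4π × (0.0896)² = 0.101 m².
Q = σA(T⁴ − T_s⁴). T⁴ − T_s⁴ = (2684)⁴ − (1493)⁴ = 5.19×10^13 − 4.97×10^12 = 4.69×10^13 K⁴.
Q = 5.67×10⁻⁸ × 0.101 × 4.69×10^13 = 2.68×10^5 W.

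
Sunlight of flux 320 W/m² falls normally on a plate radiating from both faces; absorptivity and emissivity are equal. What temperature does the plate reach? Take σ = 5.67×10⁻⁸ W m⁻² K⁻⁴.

Absorbed flux αS = emitted flux 2εσT⁴ per unit area; with α = ε this gives T = (S/2σ)^(1/4).
T = (320 / (2 × 5.67×10⁻⁸))^(1/4) = (2.82×10^9)^(1/4).
T = 230 K.

T ≈ 230 K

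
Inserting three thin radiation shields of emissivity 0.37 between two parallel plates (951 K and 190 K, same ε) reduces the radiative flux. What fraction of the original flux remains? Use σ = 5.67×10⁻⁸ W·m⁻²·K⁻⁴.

ratio ≈ 0.250

With N identical shields there are N+1 = 4 gaps in series, each with the same radiative resistance, so the flux falls to 1/(N+1) of its unshielded value.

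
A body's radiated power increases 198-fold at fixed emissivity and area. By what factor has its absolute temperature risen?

P ∝ T⁴ ⇒ T ∝ P^(1/4), so T scales by (198)^(1/4) = 3.75.

factor ≈ 3.75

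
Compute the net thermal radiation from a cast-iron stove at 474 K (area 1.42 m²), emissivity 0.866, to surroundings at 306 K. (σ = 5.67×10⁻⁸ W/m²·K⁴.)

Q ≈ 2910 W

Q = εσA(T⁴ − T_s⁴). T⁴ − T_s⁴ = (474)⁴ − (306)⁴ = 5.05×10^10 − 8.77×10^9 = 4.17×10^10 K⁴.
Q = 0.866 × 5.67×10⁻⁸ × 1.42 × 4.17×10^10 = 2910 W.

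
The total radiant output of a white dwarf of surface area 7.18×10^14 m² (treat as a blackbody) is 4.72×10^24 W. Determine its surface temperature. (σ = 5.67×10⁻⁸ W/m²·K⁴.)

From P = σAT⁴, T = (P / σA)^(1/4) = (4.72×10^24 / (5.67×10⁻⁸ × 7.18×10^14))^(1/4).
T = (1.16×10^17)^(1/4) = 18500 K.

T ≈ 18500 K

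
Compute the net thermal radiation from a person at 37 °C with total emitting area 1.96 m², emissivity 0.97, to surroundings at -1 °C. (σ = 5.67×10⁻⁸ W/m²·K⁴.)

Convert: 37 °C = 310 K; -1 °C = 272 K.
Q = εσA(T⁴ − T_s⁴). T⁴ − T_s⁴ = (310)⁴ − (272)⁴ = 9.24×10^9 − 5.47×10^9 = 3.76×10^9 K⁴.
Q = 0.97 × 5.67×10⁻⁸ × 1.96 × 3.76×10^9 = 405 W.

Q ≈ 405 W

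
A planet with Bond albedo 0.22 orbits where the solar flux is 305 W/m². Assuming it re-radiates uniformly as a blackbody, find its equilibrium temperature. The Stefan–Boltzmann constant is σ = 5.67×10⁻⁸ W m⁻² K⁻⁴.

T ≈ 180 K

Power absorbed = (1−a)S·πR²; power emitted = 4πR²σT⁴. Equating and cancelling πR²:
T = ((1−a)S / 4σ)^(1/4) = (238 / (4 × 5.67×10⁻⁸))^(1/4) = (1.05×10^9)^(1/4).
T = 180 K.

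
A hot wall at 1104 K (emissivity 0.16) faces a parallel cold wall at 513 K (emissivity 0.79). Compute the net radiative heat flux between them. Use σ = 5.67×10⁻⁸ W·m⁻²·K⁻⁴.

q ≈ 12300 W/m²

For two large parallel gray plates, q = σ(T₁⁴ − T₂⁴) / (1/ε₁ + 1/ε₂ − 1).
1/ε₁ + 1/ε₂ − 1 = 1/0.16 + 1/0.79 − 1 = 6.516.
T₁⁴ − T₂⁴ = 1.49×10^12 − 6.93×10^10 = 1.42×10^12 K⁴.
q = 5.67×10⁻⁸ × 1.42×10^12 / 6.516 = 12300 W/m².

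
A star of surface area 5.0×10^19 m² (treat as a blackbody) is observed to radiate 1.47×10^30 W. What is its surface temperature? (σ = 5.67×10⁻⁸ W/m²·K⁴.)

T ≈ 26800 K

From P = σAT⁴, T = (P / σA)^(1/4) = (1.47×10^30 / (5.67×10⁻⁸ × 5.00×10^19))^(1/4).
T = (5.19×10^17)^(1/4) = 26800 K.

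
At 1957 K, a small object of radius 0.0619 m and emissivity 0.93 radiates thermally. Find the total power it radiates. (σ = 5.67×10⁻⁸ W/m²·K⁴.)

P ≈ 37200 W

A = 4πr² = 4π × (0.0619)² = 0.0481 m².
P = εσAT⁴ = 0.93 × 5.67×10⁻⁸ × 0.0481 × (1957)⁴ = 0.93 × 5.67×10⁻⁸ × 0.0481 × 1.47×10^13.
P = 37200 W.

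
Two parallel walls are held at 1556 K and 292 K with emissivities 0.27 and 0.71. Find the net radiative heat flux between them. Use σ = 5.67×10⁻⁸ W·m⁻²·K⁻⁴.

q ≈ 80700 W/m²

For two large parallel gray plates, q = σ(T₁⁴ − T₂⁴) / (1/ε₁ + 1/ε₂ − 1).
1/ε₁ + 1/ε₂ − 1 = 1/0.27 + 1/0.71 − 1 = 4.112.
T₁⁴ − T₂⁴ = 5.86×10^12 − 7.27×10^9 = 5.85×10^12 K⁴.
q = 5.67×10⁻⁸ × 5.85×10^12 / 4.112 = 80700 W/m².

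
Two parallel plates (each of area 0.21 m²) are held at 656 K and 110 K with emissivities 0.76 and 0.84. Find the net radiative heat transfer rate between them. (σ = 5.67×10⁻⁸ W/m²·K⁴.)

Q ≈ 1460 W

For two large parallel gray plates, q = σ(T₁⁴ − T₂⁴) / (1/ε₁ + 1/ε₂ − 1).
1/ε₁ + 1/ε₂ − 1 = 1/0.76 + 1/0.84 − 1 = 1.506.
T₁⁴ − T₂⁴ = 1.85×10^11 − 1.46×10^8 = 1.85×10^11 K⁴.
q = 5.67×10⁻⁸ × 1.85×10^11 / 1.506 = 6970 W/m².
Q = q·A = 6970 × 0.21 = 1460 W.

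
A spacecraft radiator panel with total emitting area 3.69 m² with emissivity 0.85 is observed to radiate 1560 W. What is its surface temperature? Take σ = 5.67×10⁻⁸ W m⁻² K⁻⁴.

T ≈ 306 K

From P = εσAT⁴, T = (P / εσA)^(1/4) = (1560 / (0.85 × 5.67×10⁻⁸ × 3.69))^(1/4).
T = (8.77×10^9)^(1/4) = 306 K.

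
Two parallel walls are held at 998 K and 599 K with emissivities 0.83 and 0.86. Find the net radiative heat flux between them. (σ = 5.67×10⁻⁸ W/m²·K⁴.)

q ≈ 35800 W/m²

For two large parallel gray plates, q = σ(T₁⁴ − T₂⁴) / (1/ε₁ + 1/ε₂ − 1).
1/ε₁ + 1/ε₂ − 1 = 1/0.83 + 1/0.86 − 1 = 1.368.
T₁⁴ − T₂⁴ = 9.92×10^11 − 1.29×10^11 = 8.63×10^11 K⁴.
q = 5.67×10⁻⁸ × 8.63×10^11 / 1.368 = 35800 W/m².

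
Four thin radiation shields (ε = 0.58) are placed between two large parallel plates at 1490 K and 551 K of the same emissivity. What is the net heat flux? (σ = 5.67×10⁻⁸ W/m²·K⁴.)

Each of the 5 gaps contributes resistance (2/ε − 1) = 2/0.58 − 1 = 2.448; total = 12.24.
q = σ(T₁⁴ − T₂⁴) / 12.24 = 5.67×10⁻⁸ × 4.84×10^12 / 12.24 = 22400 W/m².

q ≈ 22400 W/m²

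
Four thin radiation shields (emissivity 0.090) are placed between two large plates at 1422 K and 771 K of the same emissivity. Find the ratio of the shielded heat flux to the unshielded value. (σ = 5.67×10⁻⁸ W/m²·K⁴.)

With N identical shields there are N+1 = 5 gaps in series, each with the same radiative resistance, so the flux falls to 1/(N+1) of its unshielded value.

ratio ≈ 0.200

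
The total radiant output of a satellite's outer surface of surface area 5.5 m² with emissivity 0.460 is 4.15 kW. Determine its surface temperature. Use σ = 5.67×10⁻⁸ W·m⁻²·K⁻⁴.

From P = εσAT⁴, T = (P / εσA)^(1/4) = (4150 / (0.460 × 5.67×10⁻⁸ × 5.50))^(1/4).
T = (2.89×10^10)^(1/4) = 412 K.

T ≈ 412 K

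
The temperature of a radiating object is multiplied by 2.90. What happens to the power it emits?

factor ≈ 70.7

P ∝ T⁴, so the power scales as (2.90)⁴ = 70.7.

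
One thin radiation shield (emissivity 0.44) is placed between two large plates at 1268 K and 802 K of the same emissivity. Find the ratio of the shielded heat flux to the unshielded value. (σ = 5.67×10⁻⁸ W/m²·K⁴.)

ratio ≈ 0.500

With N identical shields there are N+1 = 2 gaps in series, each with the same radiative resistance, so the flux falls to 1/(N+1) of its unshielded value.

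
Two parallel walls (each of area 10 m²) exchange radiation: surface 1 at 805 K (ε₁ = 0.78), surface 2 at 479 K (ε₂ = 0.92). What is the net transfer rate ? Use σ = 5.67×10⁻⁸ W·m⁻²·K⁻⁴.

For two large parallel gray plates, q = σ(T₁⁴ − T₂⁴) / (1/ε₁ + 1/ε₂ − 1).
1/ε₁ + 1/ε₂ − 1 = 1/0.78 + 1/0.92 − 1 = 1.369.
T₁⁴ − T₂⁴ = 4.20×10^11 − 5.26×10^10 = 3.67×10^11 K⁴.
q = 5.67×10⁻⁸ × 3.67×10^11 / 1.369 = 15200 W/m².
Q = q·A = 15200 × 10 = 1.52×10^5 W.

Q ≈ 1.52×10^5 W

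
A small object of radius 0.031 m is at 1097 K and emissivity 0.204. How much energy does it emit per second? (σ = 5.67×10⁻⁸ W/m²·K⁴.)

P ≈ 202 W

A = 4πr² = 4π × (0.031)² = 0.0121 m².
P = εσAT⁴ = 0.204 × 5.67×10⁻⁸ × 0.0121 × (1097)⁴ = 0.204 × 5.67×10⁻⁸ × 0.0121 × 1.45×10^12.
P = 202 W.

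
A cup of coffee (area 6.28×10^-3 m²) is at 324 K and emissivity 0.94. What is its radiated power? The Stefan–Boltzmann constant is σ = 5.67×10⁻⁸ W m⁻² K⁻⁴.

P = εσAT⁴ = 0.94 × 5.67×10⁻⁸ × 6.28×10^-3 × (324)⁴ = 0.94 × 5.67×10⁻⁸ × 6.28×10^-3 × 1.10×10^10.
P = 3.69 W.

P ≈ 3.69 W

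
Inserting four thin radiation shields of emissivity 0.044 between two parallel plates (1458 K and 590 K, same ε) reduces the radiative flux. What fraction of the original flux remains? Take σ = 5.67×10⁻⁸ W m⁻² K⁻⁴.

With N identical shields there are N+1 = 5 gaps in series, each with the same radiative resistance, so the flux falls to 1/(N+1) of its unshielded value.

ratio ≈ 0.200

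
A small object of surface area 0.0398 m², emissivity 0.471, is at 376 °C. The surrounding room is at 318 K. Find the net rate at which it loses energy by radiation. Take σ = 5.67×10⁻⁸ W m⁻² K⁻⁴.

Convert: 376 °C = 649 K.
Q = εσA(T⁴ − T_s⁴). T⁴ − T_s⁴ = (649)⁴ − (318)⁴ = 1.77×10^11 − 1.02×10^10 = 1.67×10^11 K⁴.
Q = 0.471 × 5.67×10⁻⁸ × 0.0398 × 1.67×10^11 = 178 W.

Q ≈ 178 W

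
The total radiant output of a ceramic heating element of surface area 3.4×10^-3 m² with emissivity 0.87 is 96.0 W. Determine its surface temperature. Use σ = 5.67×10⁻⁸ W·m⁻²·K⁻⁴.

From P = εσAT⁴, T = (P / εσA)^(1/4) = (96.0 / (0.87 × 5.67×10⁻⁸ × 3.40×10^-3))^(1/4).
T = (5.72×10^11)^(1/4) = 870 K.

T ≈ 870 K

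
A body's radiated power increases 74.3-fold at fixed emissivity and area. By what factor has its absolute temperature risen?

factor ≈ 2.94

P ∝ T⁴ ⇒ T ∝ P^(1/4), so T scales by (74.3)^(1/4) = 2.94.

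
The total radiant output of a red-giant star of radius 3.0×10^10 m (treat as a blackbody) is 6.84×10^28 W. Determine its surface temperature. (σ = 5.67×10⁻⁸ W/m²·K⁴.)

A = 4πr² = 4π × (3.0×10^10)² = 1.13×10^22 m².
From P = σAT⁴, T = (P / σA)^(1/4) = (6.84×10^28 / (5.67×10⁻⁸ × 1.13×10^22))^(1/4).
T = (1.07×10^14)^(1/4) = 3210 K.

T ≈ 3210 K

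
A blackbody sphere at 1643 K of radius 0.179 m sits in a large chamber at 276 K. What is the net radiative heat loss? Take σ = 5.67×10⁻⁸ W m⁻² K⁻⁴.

A = 4πr² = 4π × (0.179)² = 0.403 m².
Q = σA(T⁴ − T_s⁴). T⁴ − T_s⁴ = (1643)⁴ − (276)⁴ = 7.29×10^12 − 5.80×10^9 = 7.28×10^12 K⁴.
Q = 5.67×10⁻⁸ × 0.403 × 7.28×10^12 = 1.66×10^5 W.

Q ≈ 1.66×10^5 W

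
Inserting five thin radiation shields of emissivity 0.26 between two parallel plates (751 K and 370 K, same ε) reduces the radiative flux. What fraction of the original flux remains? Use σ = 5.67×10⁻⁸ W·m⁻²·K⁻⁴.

ratio ≈ 0.167

With N identical shields there are N+1 = 6 gaps in series, each with the same radiative resistance, so the flux falls to 1/(N+1) of its unshielded value.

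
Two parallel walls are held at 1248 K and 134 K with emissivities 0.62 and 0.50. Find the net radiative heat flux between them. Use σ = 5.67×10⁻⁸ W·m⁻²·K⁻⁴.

For two large parallel gray plates, q = σ(T₁⁴ − T₂⁴) / (1/ε₁ + 1/ε₂ − 1).
1/ε₁ + 1/ε₂ − 1 = 1/0.62 + 1/0.50 − 1 = 2.613.
T₁⁴ − T₂⁴ = 2.43×10^12 − 3.22×10^8 = 2.43×10^12 K⁴.
q = 5.67×10⁻⁸ × 2.43×10^12 / 2.613 = 52600 W/m².

q ≈ 52600 W/m²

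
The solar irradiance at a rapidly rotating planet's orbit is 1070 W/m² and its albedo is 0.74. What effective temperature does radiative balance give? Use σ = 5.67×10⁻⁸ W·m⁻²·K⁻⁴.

Power absorbed = (1−a)S·πR²; power emitted = 4πR²σT⁴. Equating and cancelling πR²:
T = ((1−a)S / 4σ)^(1/4) = (278 / (4 × 5.67×10⁻⁸))^(1/4) = (1.23×10^9)^(1/4).
T = 187 K.

T ≈ 187 K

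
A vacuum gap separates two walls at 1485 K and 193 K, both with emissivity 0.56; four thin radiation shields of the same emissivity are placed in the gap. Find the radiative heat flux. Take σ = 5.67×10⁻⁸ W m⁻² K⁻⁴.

Each of the 5 gaps contributes resistance (2/ε − 1) = 2/0.56 − 1 = 2.571; total = 12.86.
q = σ(T₁⁴ − T₂⁴) / 12.86 = 5.67×10⁻⁸ × 4.86×10^12 / 12.86 = 21400 W/m².

q ≈ 21400 W/m²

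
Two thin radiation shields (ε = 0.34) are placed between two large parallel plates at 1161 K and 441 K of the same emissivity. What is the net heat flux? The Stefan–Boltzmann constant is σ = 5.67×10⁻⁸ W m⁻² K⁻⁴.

q ≈ 6890 W/m²

Each of the 3 gaps contributes resistance (2/ε − 1) = 2/0.34 − 1 = 4.882; total = 14.65.
q = σ(T₁⁴ − T₂⁴) / 14.65 = 5.67×10⁻⁸ × 1.78×10^12 / 14.65 = 6890 W/m².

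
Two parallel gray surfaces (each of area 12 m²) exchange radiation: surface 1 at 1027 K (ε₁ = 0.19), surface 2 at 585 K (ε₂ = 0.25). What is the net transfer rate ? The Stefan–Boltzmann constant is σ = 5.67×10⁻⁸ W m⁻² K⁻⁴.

Q ≈ 82000 W

For two large parallel gray plates, q = σ(T₁⁴ − T₂⁴) / (1/ε₁ + 1/ε₂ − 1).
1/ε₁ + 1/ε₂ − 1 = 1/0.19 + 1/0.25 − 1 = 8.263.
T₁⁴ − T₂⁴ = 1.11×10^12 − 1.17×10^11 = 9.95×10^11 K⁴.
q = 5.67×10⁻⁸ × 9.95×10^11 / 8.263 = 6830 W/m².
Q = q·A = 6830 × 12 = 82000 W.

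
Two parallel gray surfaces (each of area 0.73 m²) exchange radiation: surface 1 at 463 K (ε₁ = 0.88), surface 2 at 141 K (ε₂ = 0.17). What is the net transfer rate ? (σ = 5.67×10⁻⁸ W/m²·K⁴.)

Q ≈ 313 W

For two large parallel gray plates, q = σ(T₁⁴ − T₂⁴) / (1/ε₁ + 1/ε₂ − 1).
1/ε₁ + 1/ε₂ − 1 = 1/0.88 + 1/0.17 − 1 = 6.019.
T₁⁴ − T₂⁴ = 4.60×10^10 − 3.95×10^8 = 4.56×10^10 K⁴.
q = 5.67×10⁻⁸ × 4.56×10^10 / 6.019 = 429 W/m².
Q = q·A = 429 × 0.73 = 313 W.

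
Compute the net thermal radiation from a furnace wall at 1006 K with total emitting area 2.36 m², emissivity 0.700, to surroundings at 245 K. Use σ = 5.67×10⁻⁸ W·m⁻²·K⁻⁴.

Q ≈ 95600 W

Q = εσA(T⁴ − T_s⁴). T⁴ − T_s⁴ = (1006)⁴ − (245)⁴ = 1.02×10^12 − 3.60×10^9 = 1.02×10^12 K⁴.
Q = 0.700 × 5.67×10⁻⁸ × 2.36 × 1.02×10^12 = 95600 W.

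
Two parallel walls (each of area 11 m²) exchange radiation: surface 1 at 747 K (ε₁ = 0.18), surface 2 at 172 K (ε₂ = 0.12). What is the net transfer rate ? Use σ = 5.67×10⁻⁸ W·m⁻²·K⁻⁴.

For two large parallel gray plates, q = σ(T₁⁴ − T₂⁴) / (1/ε₁ + 1/ε₂ − 1).
1/ε₁ + 1/ε₂ − 1 = 1/0.18 + 1/0.12 − 1 = 12.89.
T₁⁴ − T₂⁴ = 3.11×10^11 − 8.75×10^8 = 3.10×10^11 K⁴.
q = 5.67×10⁻⁸ × 3.10×10^11 / 12.89 = 1370 W/m².
Q = q·A = 1370 × 11 = 15000 W.

Q ≈ 15000 W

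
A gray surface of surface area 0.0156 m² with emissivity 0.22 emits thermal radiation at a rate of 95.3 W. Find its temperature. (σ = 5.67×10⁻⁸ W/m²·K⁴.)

T ≈ 837 K

From P = εσAT⁴, T = (P / εσA)^(1/4) = (95.3 / (0.22 × 5.67×10⁻⁸ × 0.0156))^(1/4).
T = (4.90×10^11)^(1/4) = 837 K.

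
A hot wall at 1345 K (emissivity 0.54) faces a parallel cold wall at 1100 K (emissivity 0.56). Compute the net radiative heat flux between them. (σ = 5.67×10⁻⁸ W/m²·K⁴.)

For two large parallel gray plates, q = σ(T₁⁴ − T₂⁴) / (1/ε₁ + 1/ε₂ − 1).
1/ε₁ + 1/ε₂ − 1 = 1/0.54 + 1/0.56 − 1 = 2.638.
T₁⁴ − T₂⁴ = 3.27×10^12 − 1.46×10^12 = 1.81×10^12 K⁴.
q = 5.67×10⁻⁸ × 1.81×10^12 / 2.638 = 38900 W/m².

q ≈ 38900 W/m²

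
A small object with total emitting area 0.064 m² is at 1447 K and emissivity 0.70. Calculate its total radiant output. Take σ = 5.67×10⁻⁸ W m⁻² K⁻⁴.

P = εσAT⁴ = 0.70 × 5.67×10⁻⁸ × 0.0640 × (1447)⁴ = 0.70 × 5.67×10⁻⁸ × 0.0640 × 4.38×10^12.
P = 11100 W.

P ≈ 11100 W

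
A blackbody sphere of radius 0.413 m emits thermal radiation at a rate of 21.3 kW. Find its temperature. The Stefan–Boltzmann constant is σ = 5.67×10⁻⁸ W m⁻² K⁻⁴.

A = 4πr² = 4π × (0.413)² = 2.14 m².
From P = σAT⁴, T = (P / σA)^(1/4) = (21300 / (5.67×10⁻⁸ × 2.14))^(1/4).
T = (1.75×10^11)^(1/4) = 647 K.

T ≈ 647 K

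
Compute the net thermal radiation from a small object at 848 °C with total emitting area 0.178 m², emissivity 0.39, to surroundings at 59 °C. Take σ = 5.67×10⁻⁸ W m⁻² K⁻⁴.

Q ≈ 6170 W

Convert: 848 °C = 1121 K; 59 °C = 332 K.
Q = εσA(T⁴ − T_s⁴). T⁴ − T_s⁴ = (1121)⁴ − (332)⁴ = 1.58×10^12 − 1.21×10^10 = 1.57×10^12 K⁴.
Q = 0.39 × 5.67×10⁻⁸ × 0.178 × 1.57×10^12 = 6170 W.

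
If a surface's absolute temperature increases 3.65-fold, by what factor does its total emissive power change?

factor ≈ 177

P ∝ T⁴, so the power scales as (3.65)⁴ = 177.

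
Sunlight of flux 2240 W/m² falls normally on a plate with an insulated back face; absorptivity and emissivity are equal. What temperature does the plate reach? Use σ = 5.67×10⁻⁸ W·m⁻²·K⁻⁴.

T ≈ 446 K

Absorbed flux αS = emitted flux εσT⁴ (one radiating face); with α = ε, T = (S/σ)^(1/4).
T = (2240 / 5.67×10⁻⁸)^(1/4) = (3.95×10^10)^(1/4).
T = 446 K.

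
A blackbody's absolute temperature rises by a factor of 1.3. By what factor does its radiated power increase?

factor ≈ 2.86

P ∝ T⁴, so the power scales as (1.3)⁴ = 2.86.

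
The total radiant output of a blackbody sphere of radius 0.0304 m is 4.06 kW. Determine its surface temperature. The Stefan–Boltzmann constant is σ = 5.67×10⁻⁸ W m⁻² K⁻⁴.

A = 4πr² = 4π × (0.0304)² = 0.0116 m².
From P = σAT⁴, T = (P / σA)^(1/4) = (4060 / (5.67×10⁻⁸ × 0.0116))^(1/4).
T = (6.17×10^12)^(1/4) = 1580 K.

T ≈ 1580 K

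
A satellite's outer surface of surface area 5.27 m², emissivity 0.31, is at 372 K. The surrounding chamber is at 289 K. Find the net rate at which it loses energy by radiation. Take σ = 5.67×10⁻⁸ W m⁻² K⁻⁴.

Q = εσA(T⁴ − T_s⁴). T⁴ − T_s⁴ = (372)⁴ − (289)⁴ = 1.92×10^10 − 6.98×10^9 = 1.22×10^10 K⁴.
Q = 0.31 × 5.67×10⁻⁸ × 5.27 × 1.22×10^10 = 1130 W.

Q ≈ 1130 W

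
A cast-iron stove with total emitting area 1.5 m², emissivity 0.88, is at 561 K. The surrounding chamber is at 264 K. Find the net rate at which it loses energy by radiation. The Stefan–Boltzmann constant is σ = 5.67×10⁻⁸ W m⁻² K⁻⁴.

Q ≈ 7050 W

Q = εσA(T⁴ − T_s⁴). T⁴ − T_s⁴ = (561)⁴ − (264)⁴ = 9.90×10^10 − 4.86×10^9 = 9.42×10^10 K⁴.
Q = 0.88 × 5.67×10⁻⁸ × 1.50 × 9.42×10^10 = 7050 W.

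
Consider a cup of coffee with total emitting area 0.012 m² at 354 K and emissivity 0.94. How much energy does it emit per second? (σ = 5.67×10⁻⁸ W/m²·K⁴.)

P = εσAT⁴ = 0.94 × 5.67×10⁻⁸ × 0.0120 × (354)⁴ = 0.94 × 5.67×10⁻⁸ × 0.0120 × 1.57×10^10.
P = 10.0 W.

P ≈ 10.0 W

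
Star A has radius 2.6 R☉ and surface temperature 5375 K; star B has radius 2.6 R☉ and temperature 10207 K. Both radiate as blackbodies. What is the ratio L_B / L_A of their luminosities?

L = 4πR²σT⁴ ∝ R²T⁴, so L_B/L_A = (2.6/2.6)² × (10207/5375)⁴ = 1.00 × 13.0 = 13.0.

L_B/L_A ≈ 13.0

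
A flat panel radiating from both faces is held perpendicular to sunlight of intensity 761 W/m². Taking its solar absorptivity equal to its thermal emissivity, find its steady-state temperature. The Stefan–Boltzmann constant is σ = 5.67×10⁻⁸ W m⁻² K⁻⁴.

T ≈ 286 K

Absorbed flux αS = emitted flux 2εσT⁴ per unit area; with α = ε this gives T = (S/2σ)^(1/4).
T = (761 / (2 × 5.67×10⁻⁸))^(1/4) = (6.71×10^9)^(1/4).
T = 286 K.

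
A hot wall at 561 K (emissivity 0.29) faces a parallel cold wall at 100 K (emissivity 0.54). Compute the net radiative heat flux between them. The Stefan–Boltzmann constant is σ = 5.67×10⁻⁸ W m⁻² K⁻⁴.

For two large parallel gray plates, q = σ(T₁⁴ − T₂⁴) / (1/ε₁ + 1/ε₂ − 1).
1/ε₁ + 1/ε₂ − 1 = 1/0.29 + 1/0.54 − 1 = 4.300.
T₁⁴ − T₂⁴ = 9.90×10^10 − 1.00×10^8 = 9.89×10^10 K⁴.
q = 5.67×10⁻⁸ × 9.89×10^10 / 4.300 = 1300 W/m².

q ≈ 1300 W/m²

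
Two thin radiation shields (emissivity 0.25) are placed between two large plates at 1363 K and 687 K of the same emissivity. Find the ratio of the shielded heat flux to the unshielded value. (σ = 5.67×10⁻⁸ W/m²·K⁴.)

With N identical shields there are N+1 = 3 gaps in series, each with the same radiative resistance, so the flux falls to 1/(N+1) of its unshielded value.

ratio ≈ 0.333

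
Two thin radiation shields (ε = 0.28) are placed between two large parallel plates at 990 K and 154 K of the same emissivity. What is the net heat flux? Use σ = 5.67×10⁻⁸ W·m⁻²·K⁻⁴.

Each of the 3 gaps contributes resistance (2/ε − 1) = 2/0.28 − 1 = 6.143; total = 18.43.
q = σ(T₁⁴ − T₂⁴) / 18.43 = 5.67×10⁻⁸ × 9.60×10^11 / 18.43 = 2950 W/m².

q ≈ 2950 W/m²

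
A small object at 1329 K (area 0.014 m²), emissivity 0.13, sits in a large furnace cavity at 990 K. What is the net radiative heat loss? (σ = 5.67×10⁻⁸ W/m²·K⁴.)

Q ≈ 223 W

Q = εσA(T⁴ − T_s⁴). T⁴ − T_s⁴ = (1329)⁴ − (990)⁴ = 3.12×10^12 − 9.61×10^11 = 2.16×10^12 K⁴.
Q = 0.13 × 5.67×10⁻⁸ × 0.0140 × 2.16×10^12 = 223 W.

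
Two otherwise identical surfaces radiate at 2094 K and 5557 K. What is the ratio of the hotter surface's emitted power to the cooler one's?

ratio ≈ 49.6

P ∝ T⁴, so the ratio is (5557/2094)⁴ = (2.654)⁴ = 49.6.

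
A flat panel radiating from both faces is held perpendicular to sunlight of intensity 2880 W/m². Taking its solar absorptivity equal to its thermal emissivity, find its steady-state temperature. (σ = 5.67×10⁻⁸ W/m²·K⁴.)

Absorbed flux αS = emitted flux 2εσT⁴ per unit area; with α = ε this gives T = (S/2σ)^(1/4).
T = (2880 / (2 × 5.67×10⁻⁸))^(1/4) = (2.54×10^10)^(1/4).
T = 399 K.

T ≈ 399 K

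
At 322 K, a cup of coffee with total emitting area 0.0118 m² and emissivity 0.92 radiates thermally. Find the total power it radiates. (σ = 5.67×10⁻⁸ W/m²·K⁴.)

P ≈ 6.62 W

Stefan–Boltzmann: P = εσAT⁴ = 0.92 × 5.67×10⁻⁸ × 0.0118 × (322)⁴ = 0.92 × 5.67×10⁻⁸ × 0.0118 × 1.08×10^10.
P = 6.62 W.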